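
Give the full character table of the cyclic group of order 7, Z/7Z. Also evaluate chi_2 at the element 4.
Character table of Z/7Z (irreps indexed chi_0,...,chi_6 with chi_k(m) = zeta_7^(k*m), zeta_7 = exp(2*pi*i/7)):
  irrep \ class  {0} (size 1)  {1} (size 1)    {2} (size 1)    {3} (size 1)    {4} (size 1)    {5} (size 1)    {6} (size 1)  
  chi_0          1             1               1               1               1               1               1             
  chi_1          1             exp(2*I*pi/7)   exp(4*I*pi/7)   exp(6*I*pi/7)   exp(-6*I*pi/7)  exp(-4*I*pi/7)  exp(-2*I*pi/7)
  chi_2          1             exp(4*I*pi/7)   exp(-6*I*pi/7)  exp(-2*I*pi/7)  exp(2*I*pi/7)   exp(6*I*pi/7)   exp(-4*I*pi/7)
  chi_3          1             exp(6*I*pi/7)   exp(-2*I*pi/7)  exp(4*I*pi/7)   exp(-4*I*pi/7)  exp(2*I*pi/7)   exp(-6*I*pi/7)
  chi_4          1             exp(-6*I*pi/7)  exp(2*I*pi/7)   exp(-4*I*pi/7)  exp(4*I*pi/7)   exp(-2*I*pi/7)  exp(6*I*pi/7) 
  chi_5          1             exp(-4*I*pi/7)  exp(6*I*pi/7)   exp(2*I*pi/7)   exp(-2*I*pi/7)  exp(-6*I*pi/7)  exp(4*I*pi/7) 
  chi_6          1             exp(-2*I*pi/7)  exp(-4*I*pi/7)  exp(-6*I*pi/7)  exp(6*I*pi/7)   exp(4*I*pi/7)   exp(2*I*pi/7) 

Spot check: chi_2(4) = zeta_7^(2*4) = zeta_7^8 = exp(2*I*pi/7).

Argument: Z/7Z is abelian, so all 7 irreducible complex representations are 1-dimensional. They are given by chi_k(m) = zeta_7^(k*m) for k = 0,...,6. Row orthogonality: sum_m chi_k(m) conj(chi_l(m)) = 7 * [k = l].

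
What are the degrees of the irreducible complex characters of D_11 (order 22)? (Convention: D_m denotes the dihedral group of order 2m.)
Dimensions: 1, 1, 2, 2, 2, 2, 2

There are 7 irreducibles (= number of conjugacy classes). Their dimensions d_i satisfy sum d_i^2 = |G| = 22: 1 + 1 + 4 + 4 + 4 + 4 + 4 = 22.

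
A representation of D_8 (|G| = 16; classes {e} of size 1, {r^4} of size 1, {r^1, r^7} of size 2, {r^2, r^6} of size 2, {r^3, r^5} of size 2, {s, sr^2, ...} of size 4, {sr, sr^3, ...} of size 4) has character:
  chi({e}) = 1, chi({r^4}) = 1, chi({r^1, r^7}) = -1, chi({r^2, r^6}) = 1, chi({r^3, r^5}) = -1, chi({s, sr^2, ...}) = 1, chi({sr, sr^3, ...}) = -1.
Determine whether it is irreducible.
Irreducible: <chi, chi> = 1.

<chi, chi> = (1/|G|) sum_C |C| * |chi(C)|^2 = (1/16)[1*|1|^2 + 1*|1|^2 + 2*|-1|^2 + 2*|1|^2 + 2*|-1|^2 + 4*|1|^2 + 4*|-1|^2]
  = (1/16)[(1) + (1) + (2) + (2) + (2) + (4) + (4)] = 16/16 = 1.
A character is irreducible iff <chi, chi> = 1, so this representation is irreducible.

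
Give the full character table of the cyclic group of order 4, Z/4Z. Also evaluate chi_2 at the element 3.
Character table of Z/4Z (irreps indexed chi_0,...,chi_3 with chi_k(m) = zeta_4^(k*m), zeta_4 = exp(2*pi*i/4)):
  irrep \ class  {0} (size 1)  {1} (size 1)  {2} (size 1)  {3} (size 1)
  chi_0          1             1             1             1           
  chi_1          1             I             -1            -I          
  chi_2          1             -1            1             -1          
  chi_3          1             -I            -1            I           

Spot check: chi_2(3) = zeta_4^(2*3) = zeta_4^6 = -1.

Z/4Z is abelian, so all 4 irreducible complex representations are 1-dimensional. They are given by chi_k(m) = zeta_4^(k*m) for k = 0,...,3. Row orthogonality: sum_m chi_k(m) conj(chi_l(m)) = 4 * [k = l].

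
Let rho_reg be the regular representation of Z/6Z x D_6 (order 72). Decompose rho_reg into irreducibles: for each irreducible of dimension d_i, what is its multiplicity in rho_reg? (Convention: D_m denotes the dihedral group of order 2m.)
Each irreducible V_i of dimension d_i appears with multiplicity d_i, i.e. rho_reg = (direct sum over all irreducibles V_i) d_i V_i. The irreducible dimensions for Z/6Z x D_6 are 1, 1, 1, 1, 1, 1, 1, 1, 1, 1, 1, 1, 1, 1, 1, 1, 1, 1, 1, 1, 1, 1, 1, 1, 2, 2, 2, 2, 2, 2, 2, 2, 2, 2, 2, 2: 24 irreducibles of dimension 1, each with multiplicity 1; 12 irreducibles of dimension 2, each with multiplicity 2. Total dimension 24*1*1 + 12*2*2 = 72 = |G|.

Solution. General theorem: in the regular representation of a finite group G, each irreducible appears with multiplicity equal to its dimension. Check: dim(rho_reg) = sum d_i^2 = 1 + 1 + 1 + 1 + 1 + 1 + 1 + 1 + 1 + 1 + 1 + 1 + 1 + 1 + 1 + 1 + 1 + 1 + 1 + 1 + 1 + 1 + 1 + 1 + 4 + 4 + 4 + 4 + 4 + 4 + 4 + 4 + 4 + 4 + 4 + 4 = 72 = |G|.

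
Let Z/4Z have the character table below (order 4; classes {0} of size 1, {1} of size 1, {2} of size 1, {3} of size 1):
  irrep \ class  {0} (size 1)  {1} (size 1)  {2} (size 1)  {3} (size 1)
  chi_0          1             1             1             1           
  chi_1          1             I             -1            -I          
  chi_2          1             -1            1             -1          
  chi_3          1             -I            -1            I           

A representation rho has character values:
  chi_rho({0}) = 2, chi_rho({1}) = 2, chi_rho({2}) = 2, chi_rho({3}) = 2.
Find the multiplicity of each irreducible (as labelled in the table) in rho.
Multiplicities: chi_0: 2, chi_1: 0, chi_2: 0, chi_3: 0.

Justification: Use <chi_rho, chi> = (1/|G|) sum_C |C| * chi_rho(C) * conj(chi(C)) with |G| = 4 for each irreducible chi in the table:
  <chi_rho, chi_0> = (1/4)[1*(2)*conj(1) + 1*(2)*conj(1) + 1*(2)*conj(1) + 1*(2)*conj(1)]
      = (1/4)[(2) + (2) + (2) + (2)] = 8/4 = 2
  <chi_rho, chi_1> = (1/4)[1*(2)*conj(1) + 1*(2)*conj(I) + 1*(2)*conj(-1) + 1*(2)*conj(-I)]
      = (1/4)[(2) + (-2*I) + (-2) + (2*I)] = 0/4 = 0
  <chi_rho, chi_2> = (1/4)[1*(2)*conj(1) + 1*(2)*conj(-1) + 1*(2)*conj(1) + 1*(2)*conj(-1)]
      = (1/4)[(2) + (-2) + (2) + (-2)] = 0/4 = 0
  <chi_rho, chi_3> = (1/4)[1*(2)*conj(1) + 1*(2)*conj(-I) + 1*(2)*conj(-1) + 1*(2)*conj(I)]
      = (1/4)[(2) + (2*I) + (-2) + (-2*I)] = 0/4 = 0
(Exp terms are combined using exp(i*s)*conj(exp(i*t)) = exp(i*(s-t)), and sums of them are collapsed using the identity that for every m > 1 the m distinct m-th roots of unity sum to 0, e.g. 1 + exp(2*I*pi/3) + exp(-2*I*pi/3) = 0.)
Dimension check: dim(rho) = sum (mult * dim) = 2*1 + 0*1 + 0*1 + 0*1 = 2 = chi_rho(e) = 2.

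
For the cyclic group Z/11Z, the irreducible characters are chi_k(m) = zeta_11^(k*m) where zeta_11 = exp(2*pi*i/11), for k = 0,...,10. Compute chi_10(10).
chi_10(10) = zeta_11^100 = exp(2*I*pi/11)

Explanation: chi_10(10) = zeta_11^(10*10) = zeta_11^100. Since zeta_11^11 = 1, this equals zeta_11^1 = exp(2*pi*i*1/11) = exp(2*I*pi/11).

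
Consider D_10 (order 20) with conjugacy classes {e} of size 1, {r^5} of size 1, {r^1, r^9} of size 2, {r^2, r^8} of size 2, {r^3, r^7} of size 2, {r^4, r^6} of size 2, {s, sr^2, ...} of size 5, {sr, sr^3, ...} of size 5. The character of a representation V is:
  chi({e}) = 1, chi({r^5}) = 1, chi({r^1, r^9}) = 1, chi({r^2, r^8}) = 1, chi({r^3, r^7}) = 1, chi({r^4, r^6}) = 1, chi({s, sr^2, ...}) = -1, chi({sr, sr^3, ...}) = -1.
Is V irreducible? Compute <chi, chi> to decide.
Irreducible: <chi, chi> = 1.

Proof sketch: <chi, chi> = (1/|G|) sum_C |C| * |chi(C)|^2 = (1/20)[1*|1|^2 + 1*|1|^2 + 2*|1|^2 + 2*|1|^2 + 2*|1|^2 + 2*|1|^2 + 5*|-1|^2 + 5*|-1|^2]
  = (1/20)[(1) + (1) + (2) + (2) + (2) + (2) + (5) + (5)] = 20/20 = 1.
A character is irreducible iff <chi, chi> = 1, so this representation is irreducible.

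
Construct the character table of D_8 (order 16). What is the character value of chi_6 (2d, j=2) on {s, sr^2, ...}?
Conjugacy classes: {e} of size 1, {r^4} of size 1, {r^1, r^7} of size 2, {r^2, r^6} of size 2, {r^3, r^5} of size 2, {s, sr^2, ...} of size 4, {sr, sr^3, ...} of size 4.
Character table:
  irrep \ class              {e} (size 1)  {r^4} (size 1)  {r^1, r^7} (size 2)  {r^2, r^6} (size 2)  {r^3, r^5} (size 2)  {s, sr^2, ...} (size 4)  {sr, sr^3, ...} (size 4)
  chi_1 (triv)               1             1               1                    1                    1                    1                        1                       
  chi_2 (sign: r->1, s->-1)  1             1               1                    1                    1                    -1                       -1                      
  chi_3 (r->-1, s->1)        1             1               -1                   1                    -1                   1                        -1                      
  chi_4 (r->-1, s->-1)       1             1               -1                   1                    -1                   -1                       1                       
  chi_5 (2d, j=1)            2             -2              sqrt(2)              0                    -sqrt(2)             0                        0                       
  chi_6 (2d, j=2)            2             2               0                    -2                   0                    0                        0                       
  chi_7 (2d, j=3)            2             -2              -sqrt(2)             0                    sqrt(2)              0                        0                       

Spot check: chi_6 (2d, j=2) on {s, sr^2, ...} = 0.

D_8 has order 2*8 = 16 with 7 conjugacy classes, hence 7 irreducibles. Sum of squared dims 1 + 1 + 1 + 1 + 4 + 4 + 4 = 16 = |G|. Linear characters come from the abelianisation; the 2-dimensional irreps have character r^k -> 2*cos(2*pi*j*k/8), reflections -> 0.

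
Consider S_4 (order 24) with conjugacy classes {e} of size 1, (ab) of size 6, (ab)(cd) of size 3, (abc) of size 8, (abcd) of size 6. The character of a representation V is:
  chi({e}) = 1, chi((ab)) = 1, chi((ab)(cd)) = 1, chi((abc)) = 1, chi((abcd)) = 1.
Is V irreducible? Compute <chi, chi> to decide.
Irreducible: <chi, chi> = 1.

Why: <chi, chi> = (1/|G|) sum_C |C| * |chi(C)|^2 = (1/24)[1*|1|^2 + 6*|1|^2 + 3*|1|^2 + 8*|1|^2 + 6*|1|^2]
  = (1/24)[(1) + (6) + (3) + (8) + (6)] = 24/24 = 1.
A character is irreducible iff <chi, chi> = 1, so this representation is irreducible.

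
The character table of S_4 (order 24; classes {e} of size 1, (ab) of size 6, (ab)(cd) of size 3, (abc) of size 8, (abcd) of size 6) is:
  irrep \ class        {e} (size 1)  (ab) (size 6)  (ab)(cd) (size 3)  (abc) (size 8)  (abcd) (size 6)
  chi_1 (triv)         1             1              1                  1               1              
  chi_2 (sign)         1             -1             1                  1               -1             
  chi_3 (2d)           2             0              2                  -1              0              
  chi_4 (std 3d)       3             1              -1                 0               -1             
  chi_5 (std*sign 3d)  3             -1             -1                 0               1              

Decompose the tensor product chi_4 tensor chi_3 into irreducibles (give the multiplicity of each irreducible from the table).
chi_4 tensor chi_3 = chi_4 + chi_5 (all other irreducibles have multiplicity 0).

The character of a tensor product is the pointwise product (chi_4 * chi_3)(C) = chi_4(C) * chi_3(C):
  {e}: (3)*(2), (ab): (1)*(0), (ab)(cd): (-1)*(2), (abc): (0)*(-1), (abcd): (-1)*(0)
so (chi_4 * chi_3) takes values
  {e} -> 6, (ab) -> 0, (ab)(cd) -> -2, (abc) -> 0, (abcd) -> 0.
Now take the inner product of this character with each irreducible chi from the table, <chi_4*chi_3, chi> = (1/24) sum_C |C| (chi_4*chi_3)(C) conj(chi(C)):
  <chi_4*chi_3, chi_1> = (1/24)[1*(6)*conj(1) + 6*(0)*conj(1) + 3*(-2)*conj(1) + 8*(0)*conj(1) + 6*(0)*conj(1)]
      = (1/24)[(6) + (0) + (-6) + (0) + (0)] = 0/24 = 0
  <chi_4*chi_3, chi_2> = (1/24)[1*(6)*conj(1) + 6*(0)*conj(-1) + 3*(-2)*conj(1) + 8*(0)*conj(1) + 6*(0)*conj(-1)]
      = (1/24)[(6) + (0) + (-6) + (0) + (0)] = 0/24 = 0
  <chi_4*chi_3, chi_3> = (1/24)[1*(6)*conj(2) + 6*(0)*conj(0) + 3*(-2)*conj(2) + 8*(0)*conj(-1) + 6*(0)*conj(0)]
      = (1/24)[(12) + (0) + (-12) + (0) + (0)] = 0/24 = 0
  <chi_4*chi_3, chi_4> = (1/24)[1*(6)*conj(3) + 6*(0)*conj(1) + 3*(-2)*conj(-1) + 8*(0)*conj(0) + 6*(0)*conj(-1)]
      = (1/24)[(18) + (0) + (6) + (0) + (0)] = 24/24 = 1
  <chi_4*chi_3, chi_5> = (1/24)[1*(6)*conj(3) + 6*(0)*conj(-1) + 3*(-2)*conj(-1) + 8*(0)*conj(0) + 6*(0)*conj(1)]
      = (1/24)[(18) + (0) + (6) + (0) + (0)] = 24/24 = 1
Hence the multiplicities are chi_4: 1, chi_5: 1. Dimension check: dim(chi_4)*dim(chi_3) = 3*2 = 6 and sum (mult * dim) = 1*3 + 1*3 = 6.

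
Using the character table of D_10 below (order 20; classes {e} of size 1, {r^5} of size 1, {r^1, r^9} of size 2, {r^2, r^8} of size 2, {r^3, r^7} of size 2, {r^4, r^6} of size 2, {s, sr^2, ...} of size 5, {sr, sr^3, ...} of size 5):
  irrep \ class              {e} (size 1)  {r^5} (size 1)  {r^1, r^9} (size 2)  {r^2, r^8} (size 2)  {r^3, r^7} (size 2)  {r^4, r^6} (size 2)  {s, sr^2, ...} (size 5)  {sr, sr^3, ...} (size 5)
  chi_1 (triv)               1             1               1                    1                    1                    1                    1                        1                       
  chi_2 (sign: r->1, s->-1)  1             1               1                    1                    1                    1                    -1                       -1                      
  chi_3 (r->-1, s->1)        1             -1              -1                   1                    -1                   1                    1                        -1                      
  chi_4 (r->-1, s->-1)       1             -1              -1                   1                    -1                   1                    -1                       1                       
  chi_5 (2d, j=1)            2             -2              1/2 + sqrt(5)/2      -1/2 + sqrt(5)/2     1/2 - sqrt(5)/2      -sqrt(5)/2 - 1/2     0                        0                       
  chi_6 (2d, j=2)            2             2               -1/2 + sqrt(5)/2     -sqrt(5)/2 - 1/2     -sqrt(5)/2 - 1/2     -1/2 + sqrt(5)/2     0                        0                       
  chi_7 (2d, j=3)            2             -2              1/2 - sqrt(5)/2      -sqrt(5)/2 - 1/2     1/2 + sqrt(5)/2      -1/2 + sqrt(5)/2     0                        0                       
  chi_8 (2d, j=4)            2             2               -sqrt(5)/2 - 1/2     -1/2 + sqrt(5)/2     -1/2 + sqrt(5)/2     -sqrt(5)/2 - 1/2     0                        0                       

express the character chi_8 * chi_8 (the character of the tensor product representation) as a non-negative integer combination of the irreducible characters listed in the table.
chi_8 tensor chi_8 = chi_1 + chi_2 + chi_6 (all other irreducibles have multiplicity 0).

Reasoning: The character of a tensor product is the pointwise product (chi_8 * chi_8)(C) = chi_8(C) * chi_8(C):
  {e}: (2)*(2), {r^5}: (2)*(2), {r^1, r^9}: (-sqrt(5)/2 - 1/2)*(-sqrt(5)/2 - 1/2), {r^2, r^8}: (-1/2 + sqrt(5)/2)*(-1/2 + sqrt(5)/2), {r^3, r^7}: (-1/2 + sqrt(5)/2)*(-1/2 + sqrt(5)/2), {r^4, r^6}: (-sqrt(5)/2 - 1/2)*(-sqrt(5)/2 - 1/2), {s, sr^2, ...}: (0)*(0), {sr, sr^3, ...}: (0)*(0)
so (chi_8 * chi_8) takes values
  {e} -> 4, {r^5} -> 4, {r^1, r^9} -> sqrt(5)/2 + 3/2, {r^2, r^8} -> 3/2 - sqrt(5)/2, {r^3, r^7} -> 3/2 - sqrt(5)/2, {r^4, r^6} -> sqrt(5)/2 + 3/2, {s, sr^2, ...} -> 0, {sr, sr^3, ...} -> 0.
Now take the inner product of this character with each irreducible chi from the table, <chi_8*chi_8, chi> = (1/20) sum_C |C| (chi_8*chi_8)(C) conj(chi(C)):
  <chi_8*chi_8, chi_1> = (1/20)[1*(4)*conj(1) + 1*(4)*conj(1) + 2*(sqrt(5)/2 + 3/2)*conj(1) + 2*(3/2 - sqrt(5)/2)*conj(1) + 2*(3/2 - sqrt(5)/2)*conj(1) + 2*(sqrt(5)/2 + 3/2)*conj(1) + 5*(0)*conj(1) + 5*(0)*conj(1)]
      = (1/20)[(4) + (4) + (sqrt(5) + 3) + (3 - sqrt(5)) + (3 - sqrt(5)) + (sqrt(5) + 3) + (0) + (0)] = 20/20 = 1
  <chi_8*chi_8, chi_2> = (1/20)[1*(4)*conj(1) + 1*(4)*conj(1) + 2*(sqrt(5)/2 + 3/2)*conj(1) + 2*(3/2 - sqrt(5)/2)*conj(1) + 2*(3/2 - sqrt(5)/2)*conj(1) + 2*(sqrt(5)/2 + 3/2)*conj(1) + 5*(0)*conj(-1) + 5*(0)*conj(-1)]
      = (1/20)[(4) + (4) + (sqrt(5) + 3) + (3 - sqrt(5)) + (3 - sqrt(5)) + (sqrt(5) + 3) + (0) + (0)] = 20/20 = 1
  <chi_8*chi_8, chi_3> = (1/20)[1*(4)*conj(1) + 1*(4)*conj(-1) + 2*(sqrt(5)/2 + 3/2)*conj(-1) + 2*(3/2 - sqrt(5)/2)*conj(1) + 2*(3/2 - sqrt(5)/2)*conj(-1) + 2*(sqrt(5)/2 + 3/2)*conj(1) + 5*(0)*conj(1) + 5*(0)*conj(-1)]
      = (1/20)[(4) + (-4) + (-3 - sqrt(5)) + (3 - sqrt(5)) + (-3 + sqrt(5)) + (sqrt(5) + 3) + (0) + (0)] = 0/20 = 0
  <chi_8*chi_8, chi_4> = (1/20)[1*(4)*conj(1) + 1*(4)*conj(-1) + 2*(sqrt(5)/2 + 3/2)*conj(-1) + 2*(3/2 - sqrt(5)/2)*conj(1) + 2*(3/2 - sqrt(5)/2)*conj(-1) + 2*(sqrt(5)/2 + 3/2)*conj(1) + 5*(0)*conj(-1) + 5*(0)*conj(1)]
      = (1/20)[(4) + (-4) + (-3 - sqrt(5)) + (3 - sqrt(5)) + (-3 + sqrt(5)) + (sqrt(5) + 3) + (0) + (0)] = 0/20 = 0
  <chi_8*chi_8, chi_5> = (1/20)[1*(4)*conj(2) + 1*(4)*conj(-2) + 2*(sqrt(5)/2 + 3/2)*conj(1/2 + sqrt(5)/2) + 2*(3/2 - sqrt(5)/2)*conj(-1/2 + sqrt(5)/2) + 2*(3/2 - sqrt(5)/2)*conj(1/2 - sqrt(5)/2) + 2*(sqrt(5)/2 + 3/2)*conj(-sqrt(5)/2 - 1/2) + 5*(0)*conj(0) + 5*(0)*conj(0)]
      = (1/20)[(8) + (-8) + (4 + 2*sqrt(5)) + (-4 + 2*sqrt(5)) + (4 - 2*sqrt(5)) + (-2*sqrt(5) - 4) + (0) + (0)] = 0/20 = 0
  <chi_8*chi_8, chi_6> = (1/20)[1*(4)*conj(2) + 1*(4)*conj(2) + 2*(sqrt(5)/2 + 3/2)*conj(-1/2 + sqrt(5)/2) + 2*(3/2 - sqrt(5)/2)*conj(-sqrt(5)/2 - 1/2) + 2*(3/2 - sqrt(5)/2)*conj(-sqrt(5)/2 - 1/2) + 2*(sqrt(5)/2 + 3/2)*conj(-1/2 + sqrt(5)/2) + 5*(0)*conj(0) + 5*(0)*conj(0)]
      = (1/20)[(8) + (8) + (1 + sqrt(5)) + (1 - sqrt(5)) + (1 - sqrt(5)) + (1 + sqrt(5)) + (0) + (0)] = 20/20 = 1
  <chi_8*chi_8, chi_7> = (1/20)[1*(4)*conj(2) + 1*(4)*conj(-2) + 2*(sqrt(5)/2 + 3/2)*conj(1/2 - sqrt(5)/2) + 2*(3/2 - sqrt(5)/2)*conj(-sqrt(5)/2 - 1/2) + 2*(3/2 - sqrt(5)/2)*conj(1/2 + sqrt(5)/2) + 2*(sqrt(5)/2 + 3/2)*conj(-1/2 + sqrt(5)/2) + 5*(0)*conj(0) + 5*(0)*conj(0)]
      = (1/20)[(8) + (-8) + (-sqrt(5) - 1) + (1 - sqrt(5)) + (-1 + sqrt(5)) + (1 + sqrt(5)) + (0) + (0)] = 0/20 = 0
  <chi_8*chi_8, chi_8> = (1/20)[1*(4)*conj(2) + 1*(4)*conj(2) + 2*(sqrt(5)/2 + 3/2)*conj(-sqrt(5)/2 - 1/2) + 2*(3/2 - sqrt(5)/2)*conj(-1/2 + sqrt(5)/2) + 2*(3/2 - sqrt(5)/2)*conj(-1/2 + sqrt(5)/2) + 2*(sqrt(5)/2 + 3/2)*conj(-sqrt(5)/2 - 1/2) + 5*(0)*conj(0) + 5*(0)*conj(0)]
      = (1/20)[(8) + (8) + (-2*sqrt(5) - 4) + (-4 + 2*sqrt(5)) + (-4 + 2*sqrt(5)) + (-2*sqrt(5) - 4) + (0) + (0)] = 0/20 = 0
Hence the multiplicities are chi_1: 1, chi_2: 1, chi_6: 1. Dimension check: dim(chi_8)*dim(chi_8) = 2*2 = 4 and sum (mult * dim) = 1*1 + 1*1 + 1*2 = 4.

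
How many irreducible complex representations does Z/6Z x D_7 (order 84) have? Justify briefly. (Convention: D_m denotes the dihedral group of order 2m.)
30

Details: The number of irreducible complex representations of a finite group equals its number of conjugacy classes. For a direct product, #classes(G x H) = #classes(G) * #classes(H). Z/6Z has 6 classes (abelian), D_7 has 5 classes, so 6 * 5 = 30, so Z/6Z x D_7 (order 84) has exactly 30 irreducible complex representations.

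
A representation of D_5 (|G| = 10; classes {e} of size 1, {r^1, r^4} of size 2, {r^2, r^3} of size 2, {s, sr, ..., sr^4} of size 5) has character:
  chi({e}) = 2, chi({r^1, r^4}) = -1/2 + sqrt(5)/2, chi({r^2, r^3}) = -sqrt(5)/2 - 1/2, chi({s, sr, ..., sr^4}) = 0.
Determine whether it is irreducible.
Irreducible: <chi, chi> = 1.

<chi, chi> = (1/|G|) sum_C |C| * |chi(C)|^2 = (1/10)[1*|2|^2 + 2*|-1/2 + sqrt(5)/2|^2 + 2*|-sqrt(5)/2 - 1/2|^2 + 5*|0|^2]
  = (1/10)[(4) + (3 - sqrt(5)) + (sqrt(5) + 3) + (0)] = 10/10 = 1.
A character is irreducible iff <chi, chi> = 1, so this representation is irreducible.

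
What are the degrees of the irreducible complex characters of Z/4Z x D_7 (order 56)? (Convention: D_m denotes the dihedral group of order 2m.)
Dimensions: 1, 1, 1, 1, 1, 1, 1, 1, 2, 2, 2, 2, 2, 2, 2, 2, 2, 2, 2, 2

Explanation: There are 20 irreducibles (= number of conjugacy classes). Their dimensions d_i satisfy sum d_i^2 = |G| = 56: 1 + 1 + 1 + 1 + 1 + 1 + 1 + 1 + 4 + 4 + 4 + 4 + 4 + 4 + 4 + 4 + 4 + 4 + 4 + 4 = 56. (For the product with Z/4Z: each of the 4 1-dim characters of Z/4Z tensors with each irrep of D_7, giving 4 copies of each D_7-dimension.)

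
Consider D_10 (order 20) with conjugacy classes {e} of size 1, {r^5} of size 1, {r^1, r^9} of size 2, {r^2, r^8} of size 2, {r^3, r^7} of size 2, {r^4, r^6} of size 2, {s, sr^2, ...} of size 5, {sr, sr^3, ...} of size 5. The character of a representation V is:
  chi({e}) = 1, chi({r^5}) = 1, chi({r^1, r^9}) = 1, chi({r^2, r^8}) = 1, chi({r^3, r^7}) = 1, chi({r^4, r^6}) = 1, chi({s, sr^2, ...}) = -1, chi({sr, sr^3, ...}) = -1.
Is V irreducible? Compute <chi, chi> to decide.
Irreducible: <chi, chi> = 1.

Proof sketch: <chi, chi> = (1/|G|) sum_C |C| * |chi(C)|^2 = (1/20)[1*|1|^2 + 1*|1|^2 + 2*|1|^2 + 2*|1|^2 + 2*|1|^2 + 2*|1|^2 + 5*|-1|^2 + 5*|-1|^2]
  = (1/20)[(1) + (1) + (2) + (2) + (2) + (2) + (5) + (5)] = 20/20 = 1.
A character is irreducible iff <chi, chi> = 1, so this representation is irreducible.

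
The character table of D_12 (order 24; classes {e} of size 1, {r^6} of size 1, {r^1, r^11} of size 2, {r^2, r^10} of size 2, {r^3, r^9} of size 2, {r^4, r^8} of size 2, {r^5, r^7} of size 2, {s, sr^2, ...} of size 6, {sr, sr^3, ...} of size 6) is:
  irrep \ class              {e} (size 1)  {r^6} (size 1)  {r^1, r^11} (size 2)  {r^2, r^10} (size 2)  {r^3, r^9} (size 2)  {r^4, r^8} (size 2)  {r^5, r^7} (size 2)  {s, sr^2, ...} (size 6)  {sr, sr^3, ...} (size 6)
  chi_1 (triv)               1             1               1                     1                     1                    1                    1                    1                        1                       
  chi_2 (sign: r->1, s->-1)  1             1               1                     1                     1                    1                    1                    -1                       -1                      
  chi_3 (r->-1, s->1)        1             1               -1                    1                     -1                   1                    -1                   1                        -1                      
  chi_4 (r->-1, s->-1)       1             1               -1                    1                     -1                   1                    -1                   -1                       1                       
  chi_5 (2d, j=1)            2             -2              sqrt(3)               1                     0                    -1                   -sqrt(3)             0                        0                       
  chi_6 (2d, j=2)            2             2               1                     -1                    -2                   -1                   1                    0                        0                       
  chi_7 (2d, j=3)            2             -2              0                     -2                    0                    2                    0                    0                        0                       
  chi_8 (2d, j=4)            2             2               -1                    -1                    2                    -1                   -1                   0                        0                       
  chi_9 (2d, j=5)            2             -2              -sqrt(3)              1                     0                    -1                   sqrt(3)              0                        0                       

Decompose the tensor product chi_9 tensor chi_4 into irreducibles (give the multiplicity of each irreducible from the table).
chi_9 tensor chi_4 = chi_5 (all other irreducibles have multiplicity 0).

Justification: The character of a tensor product is the pointwise product (chi_9 * chi_4)(C) = chi_9(C) * chi_4(C):
  {e}: (2)*(1), {r^6}: (-2)*(1), {r^1, r^11}: (-sqrt(3))*(-1), {r^2, r^10}: (1)*(1), {r^3, r^9}: (0)*(-1), {r^4, r^8}: (-1)*(1), {r^5, r^7}: (sqrt(3))*(-1), {s, sr^2, ...}: (0)*(-1), {sr, sr^3, ...}: (0)*(1)
so (chi_9 * chi_4) takes values
  {e} -> 2, {r^6} -> -2, {r^1, r^11} -> sqrt(3), {r^2, r^10} -> 1, {r^3, r^9} -> 0, {r^4, r^8} -> -1, {r^5, r^7} -> -sqrt(3), {s, sr^2, ...} -> 0, {sr, sr^3, ...} -> 0.
Now take the inner product of this character with each irreducible chi from the table, <chi_9*chi_4, chi> = (1/24) sum_C |C| (chi_9*chi_4)(C) conj(chi(C)):
  <chi_9*chi_4, chi_1> = (1/24)[1*(2)*conj(1) + 1*(-2)*conj(1) + 2*(sqrt(3))*conj(1) + 2*(1)*conj(1) + 2*(0)*conj(1) + 2*(-1)*conj(1) + 2*(-sqrt(3))*conj(1) + 6*(0)*conj(1) + 6*(0)*conj(1)]
      = (1/24)[(2) + (-2) + (2*sqrt(3)) + (2) + (0) + (-2) + (-2*sqrt(3)) + (0) + (0)] = 0/24 = 0
  <chi_9*chi_4, chi_2> = (1/24)[1*(2)*conj(1) + 1*(-2)*conj(1) + 2*(sqrt(3))*conj(1) + 2*(1)*conj(1) + 2*(0)*conj(1) + 2*(-1)*conj(1) + 2*(-sqrt(3))*conj(1) + 6*(0)*conj(-1) + 6*(0)*conj(-1)]
      = (1/24)[(2) + (-2) + (2*sqrt(3)) + (2) + (0) + (-2) + (-2*sqrt(3)) + (0) + (0)] = 0/24 = 0
  <chi_9*chi_4, chi_3> = (1/24)[1*(2)*conj(1) + 1*(-2)*conj(1) + 2*(sqrt(3))*conj(-1) + 2*(1)*conj(1) + 2*(0)*conj(-1) + 2*(-1)*conj(1) + 2*(-sqrt(3))*conj(-1) + 6*(0)*conj(1) + 6*(0)*conj(-1)]
      = (1/24)[(2) + (-2) + (-2*sqrt(3)) + (2) + (0) + (-2) + (2*sqrt(3)) + (0) + (0)] = 0/24 = 0
  <chi_9*chi_4, chi_4> = (1/24)[1*(2)*conj(1) + 1*(-2)*conj(1) + 2*(sqrt(3))*conj(-1) + 2*(1)*conj(1) + 2*(0)*conj(-1) + 2*(-1)*conj(1) + 2*(-sqrt(3))*conj(-1) + 6*(0)*conj(-1) + 6*(0)*conj(1)]
      = (1/24)[(2) + (-2) + (-2*sqrt(3)) + (2) + (0) + (-2) + (2*sqrt(3)) + (0) + (0)] = 0/24 = 0
  <chi_9*chi_4, chi_5> = (1/24)[1*(2)*conj(2) + 1*(-2)*conj(-2) + 2*(sqrt(3))*conj(sqrt(3)) + 2*(1)*conj(1) + 2*(0)*conj(0) + 2*(-1)*conj(-1) + 2*(-sqrt(3))*conj(-sqrt(3)) + 6*(0)*conj(0) + 6*(0)*conj(0)]
      = (1/24)[(4) + (4) + (6) + (2) + (0) + (2) + (6) + (0) + (0)] = 24/24 = 1
  <chi_9*chi_4, chi_6> = (1/24)[1*(2)*conj(2) + 1*(-2)*conj(2) + 2*(sqrt(3))*conj(1) + 2*(1)*conj(-1) + 2*(0)*conj(-2) + 2*(-1)*conj(-1) + 2*(-sqrt(3))*conj(1) + 6*(0)*conj(0) + 6*(0)*conj(0)]
      = (1/24)[(4) + (-4) + (2*sqrt(3)) + (-2) + (0) + (2) + (-2*sqrt(3)) + (0) + (0)] = 0/24 = 0
  <chi_9*chi_4, chi_7> = (1/24)[1*(2)*conj(2) + 1*(-2)*conj(-2) + 2*(sqrt(3))*conj(0) + 2*(1)*conj(-2) + 2*(0)*conj(0) + 2*(-1)*conj(2) + 2*(-sqrt(3))*conj(0) + 6*(0)*conj(0) + 6*(0)*conj(0)]
      = (1/24)[(4) + (4) + (0) + (-4) + (0) + (-4) + (0) + (0) + (0)] = 0/24 = 0
  <chi_9*chi_4, chi_8> = (1/24)[1*(2)*conj(2) + 1*(-2)*conj(2) + 2*(sqrt(3))*conj(-1) + 2*(1)*conj(-1) + 2*(0)*conj(2) + 2*(-1)*conj(-1) + 2*(-sqrt(3))*conj(-1) + 6*(0)*conj(0) + 6*(0)*conj(0)]
      = (1/24)[(4) + (-4) + (-2*sqrt(3)) + (-2) + (0) + (2) + (2*sqrt(3)) + (0) + (0)] = 0/24 = 0
  <chi_9*chi_4, chi_9> = (1/24)[1*(2)*conj(2) + 1*(-2)*conj(-2) + 2*(sqrt(3))*conj(-sqrt(3)) + 2*(1)*conj(1) + 2*(0)*conj(0) + 2*(-1)*conj(-1) + 2*(-sqrt(3))*conj(sqrt(3)) + 6*(0)*conj(0) + 6*(0)*conj(0)]
      = (1/24)[(4) + (4) + (-6) + (2) + (0) + (2) + (-6) + (0) + (0)] = 0/24 = 0
Hence the multiplicities are chi_5: 1. Dimension check: dim(chi_9)*dim(chi_4) = 2*1 = 2 and sum (mult * dim) = 1*2 = 2.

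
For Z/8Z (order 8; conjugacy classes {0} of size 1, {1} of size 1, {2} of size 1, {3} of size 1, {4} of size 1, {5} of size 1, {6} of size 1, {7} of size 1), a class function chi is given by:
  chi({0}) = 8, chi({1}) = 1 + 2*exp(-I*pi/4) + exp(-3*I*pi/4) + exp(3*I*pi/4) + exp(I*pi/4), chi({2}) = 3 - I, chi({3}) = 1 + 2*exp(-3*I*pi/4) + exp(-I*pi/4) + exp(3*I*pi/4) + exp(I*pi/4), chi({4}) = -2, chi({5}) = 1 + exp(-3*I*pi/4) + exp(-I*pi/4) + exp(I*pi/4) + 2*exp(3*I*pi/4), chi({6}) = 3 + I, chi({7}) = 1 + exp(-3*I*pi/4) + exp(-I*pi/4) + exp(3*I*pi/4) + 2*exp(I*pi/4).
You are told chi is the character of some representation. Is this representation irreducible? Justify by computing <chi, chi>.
Not irreducible (reducible): <chi, chi> = 12 > 1.

Derivation: <chi, chi> = (1/|G|) sum_C |C| * |chi(C)|^2 = (1/8)[1*|8|^2 + 1*|1 + 2*exp(-I*pi/4) + exp(-3*I*pi/4) + exp(3*I*pi/4) + exp(I*pi/4)|^2 + 1*|3 - I|^2 + 1*|1 + 2*exp(-3*I*pi/4) + exp(-I*pi/4) + exp(3*I*pi/4) + exp(I*pi/4)|^2 + 1*|-2|^2 + 1*|1 + exp(-3*I*pi/4) + exp(-I*pi/4) + exp(I*pi/4) + 2*exp(3*I*pi/4)|^2 + 1*|3 + I|^2 + 1*|1 + exp(-3*I*pi/4) + exp(-I*pi/4) + exp(3*I*pi/4) + 2*exp(I*pi/4)|^2]
  = (1/8)[(64) + (2 + 3*exp(-I*pi/4) + 2*exp(-3*I*pi/4) + 2*exp(3*I*pi/4) + 3*exp(I*pi/4)) + (10) + (2 + 3*exp(-3*I*pi/4) + 2*exp(-I*pi/4) + 2*exp(I*pi/4) + 3*exp(3*I*pi/4)) + (4) + (2 + 3*exp(-3*I*pi/4) + 2*exp(-I*pi/4) + 2*exp(I*pi/4) + 3*exp(3*I*pi/4)) + (10) + (2 + 3*exp(-I*pi/4) + 2*exp(-3*I*pi/4) + 2*exp(3*I*pi/4) + 3*exp(I*pi/4))] = 96/8 = 12.
(Exp terms are combined using exp(i*s)*conj(exp(i*t)) = exp(i*(s-t)), and sums of them are collapsed using the identity that for every m > 1 the m distinct m-th roots of unity sum to 0, e.g. 1 + exp(2*I*pi/3) + exp(-2*I*pi/3) = 0.)
A character is irreducible iff <chi, chi> = 1, so this representation is reducible.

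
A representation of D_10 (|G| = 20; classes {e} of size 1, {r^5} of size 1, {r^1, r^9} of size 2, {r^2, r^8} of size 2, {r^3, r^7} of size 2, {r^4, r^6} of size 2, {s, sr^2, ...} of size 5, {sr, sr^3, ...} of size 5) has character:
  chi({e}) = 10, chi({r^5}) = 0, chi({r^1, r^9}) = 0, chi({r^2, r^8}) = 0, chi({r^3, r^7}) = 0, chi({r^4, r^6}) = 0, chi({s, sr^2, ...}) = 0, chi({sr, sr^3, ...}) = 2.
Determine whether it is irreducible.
Not irreducible (reducible): <chi, chi> = 6 > 1.

Solution. <chi, chi> = (1/|G|) sum_C |C| * |chi(C)|^2 = (1/20)[1*|10|^2 + 1*|0|^2 + 2*|0|^2 + 2*|0|^2 + 2*|0|^2 + 2*|0|^2 + 5*|0|^2 + 5*|2|^2]
  = (1/20)[(100) + (0) + (0) + (0) + (0) + (0) + (0) + (20)] = 120/20 = 6.
A character is irreducible iff <chi, chi> = 1, so this representation is reducible.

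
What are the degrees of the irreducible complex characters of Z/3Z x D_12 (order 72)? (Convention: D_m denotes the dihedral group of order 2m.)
Dimensions: 1, 1, 1, 1, 1, 1, 1, 1, 1, 1, 1, 1, 2, 2, 2, 2, 2, 2, 2, 2, 2, 2, 2, 2, 2, 2, 2

Derivation: There are 27 irreducibles (= number of conjugacy classes). Their dimensions d_i satisfy sum d_i^2 = |G| = 72: 1 + 1 + 1 + 1 + 1 + 1 + 1 + 1 + 1 + 1 + 1 + 1 + 4 + 4 + 4 + 4 + 4 + 4 + 4 + 4 + 4 + 4 + 4 + 4 + 4 + 4 + 4 = 72. (For the product with Z/3Z: each of the 3 1-dim characters of Z/3Z tensors with each irrep of D_12, giving 3 copies of each D_12-dimension.)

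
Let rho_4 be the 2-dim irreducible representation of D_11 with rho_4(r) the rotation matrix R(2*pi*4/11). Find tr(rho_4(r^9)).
chi_{rho_4}(r^9) = 2*cos(2*pi*4*9/11) = -2*cos(5*pi/11)

Reasoning: rho_4(r^9) is rotation by angle 2*pi*4*9/11, whose trace is 2*cos(2*pi*4*9/11) = -2*cos(5*pi/11).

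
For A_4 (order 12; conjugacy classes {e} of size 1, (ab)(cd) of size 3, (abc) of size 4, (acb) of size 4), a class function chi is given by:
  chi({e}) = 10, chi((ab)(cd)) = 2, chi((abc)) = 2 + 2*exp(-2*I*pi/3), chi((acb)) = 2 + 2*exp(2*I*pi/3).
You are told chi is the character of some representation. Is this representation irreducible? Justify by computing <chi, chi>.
Not irreducible (reducible): <chi, chi> = 12 > 1.

Working: <chi, chi> = (1/|G|) sum_C |C| * |chi(C)|^2 = (1/12)[1*|10|^2 + 3*|2|^2 + 4*|2 + 2*exp(-2*I*pi/3)|^2 + 4*|2 + 2*exp(2*I*pi/3)|^2]
  = (1/12)[(100) + (12) + (16) + (16)] = 144/12 = 12.
(Exp terms are combined using exp(i*s)*conj(exp(i*t)) = exp(i*(s-t)), and sums of them are collapsed using the identity that for every m > 1 the m distinct m-th roots of unity sum to 0, e.g. 1 + exp(2*I*pi/3) + exp(-2*I*pi/3) = 0.)
A character is irreducible iff <chi, chi> = 1, so this representation is reducible.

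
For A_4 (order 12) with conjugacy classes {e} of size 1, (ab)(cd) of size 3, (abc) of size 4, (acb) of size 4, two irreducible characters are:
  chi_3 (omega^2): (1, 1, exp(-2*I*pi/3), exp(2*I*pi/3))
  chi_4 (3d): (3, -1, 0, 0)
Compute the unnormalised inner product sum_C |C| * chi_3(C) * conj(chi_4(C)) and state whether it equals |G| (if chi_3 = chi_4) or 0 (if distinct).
Sum = 0; so <chi_3, chi_4> = 0 (distinct irreducibles are orthogonal).

Solution. Compute term by term over conjugacy classes (|C| * chi_3(C) * conj(chi_4(C))):
  1*(1)*conj(3) + 3*(1)*conj(-1) + 4*(exp(-2*I*pi/3))*conj(0) + 4*(exp(2*I*pi/3))*conj(0)
  = (3) + (-3) + (0) + (0)
  = 0.
(Exp terms are combined using exp(i*s)*conj(exp(i*t)) = exp(i*(s-t)), and sums of them are collapsed using the identity that for every m > 1 the m distinct m-th roots of unity sum to 0, e.g. 1 + exp(2*I*pi/3) + exp(-2*I*pi/3) = 0.)
Dividing by |G| = 12 gives 0/12 = 0, matching the row-orthogonality relation <chi_3, chi_4> = [chi_3 = chi_4].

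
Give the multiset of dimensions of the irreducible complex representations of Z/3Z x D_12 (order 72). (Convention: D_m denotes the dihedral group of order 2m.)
Dimensions: 1, 1, 1, 1, 1, 1, 1, 1, 1, 1, 1, 1, 2, 2, 2, 2, 2, 2, 2, 2, 2, 2, 2, 2, 2, 2, 2

There are 27 irreducibles (= number of conjugacy classes). Their dimensions d_i satisfy sum d_i^2 = |G| = 72: 1 + 1 + 1 + 1 + 1 + 1 + 1 + 1 + 1 + 1 + 1 + 1 + 4 + 4 + 4 + 4 + 4 + 4 + 4 + 4 + 4 + 4 + 4 + 4 + 4 + 4 + 4 = 72. (For the product with Z/3Z: each of the 3 1-dim characters of Z/3Z tensors with each irrep of D_12, giving 3 copies of each D_12-dimension.)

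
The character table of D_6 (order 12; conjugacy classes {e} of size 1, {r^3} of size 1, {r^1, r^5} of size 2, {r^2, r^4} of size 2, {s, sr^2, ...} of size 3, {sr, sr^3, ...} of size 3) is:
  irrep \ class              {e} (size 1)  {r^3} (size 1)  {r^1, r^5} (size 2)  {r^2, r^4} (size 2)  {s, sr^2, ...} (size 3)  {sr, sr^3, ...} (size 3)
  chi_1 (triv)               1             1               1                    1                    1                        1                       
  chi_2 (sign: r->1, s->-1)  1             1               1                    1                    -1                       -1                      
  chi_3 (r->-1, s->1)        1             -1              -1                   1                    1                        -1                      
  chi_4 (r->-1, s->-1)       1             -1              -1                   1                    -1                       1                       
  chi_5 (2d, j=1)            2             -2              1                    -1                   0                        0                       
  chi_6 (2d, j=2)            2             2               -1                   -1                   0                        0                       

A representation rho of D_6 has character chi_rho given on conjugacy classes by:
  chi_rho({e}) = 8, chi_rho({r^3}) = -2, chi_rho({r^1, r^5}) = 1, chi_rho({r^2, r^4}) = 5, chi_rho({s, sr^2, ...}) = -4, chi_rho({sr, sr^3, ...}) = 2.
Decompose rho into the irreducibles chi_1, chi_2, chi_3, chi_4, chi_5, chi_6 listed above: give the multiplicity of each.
Multiplicities: chi_1: 1, chi_2: 2, chi_3: 0, chi_4: 3, chi_5: 1, chi_6: 0.

Justification: Use <chi_rho, chi> = (1/|G|) sum_C |C| * chi_rho(C) * conj(chi(C)) with |G| = 12 for each irreducible chi in the table:
  <chi_rho, chi_1> = (1/12)[1*(8)*conj(1) + 1*(-2)*conj(1) + 2*(1)*conj(1) + 2*(5)*conj(1) + 3*(-4)*conj(1) + 3*(2)*conj(1)]
      = (1/12)[(8) + (-2) + (2) + (10) + (-12) + (6)] = 12/12 = 1
  <chi_rho, chi_2> = (1/12)[1*(8)*conj(1) + 1*(-2)*conj(1) + 2*(1)*conj(1) + 2*(5)*conj(1) + 3*(-4)*conj(-1) + 3*(2)*conj(-1)]
      = (1/12)[(8) + (-2) + (2) + (10) + (12) + (-6)] = 24/12 = 2
  <chi_rho, chi_3> = (1/12)[1*(8)*conj(1) + 1*(-2)*conj(-1) + 2*(1)*conj(-1) + 2*(5)*conj(1) + 3*(-4)*conj(1) + 3*(2)*conj(-1)]
      = (1/12)[(8) + (2) + (-2) + (10) + (-12) + (-6)] = 0/12 = 0
  <chi_rho, chi_4> = (1/12)[1*(8)*conj(1) + 1*(-2)*conj(-1) + 2*(1)*conj(-1) + 2*(5)*conj(1) + 3*(-4)*conj(-1) + 3*(2)*conj(1)]
      = (1/12)[(8) + (2) + (-2) + (10) + (12) + (6)] = 36/12 = 3
  <chi_rho, chi_5> = (1/12)[1*(8)*conj(2) + 1*(-2)*conj(-2) + 2*(1)*conj(1) + 2*(5)*conj(-1) + 3*(-4)*conj(0) + 3*(2)*conj(0)]
      = (1/12)[(16) + (4) + (2) + (-10) + (0) + (0)] = 12/12 = 1
  <chi_rho, chi_6> = (1/12)[1*(8)*conj(2) + 1*(-2)*conj(2) + 2*(1)*conj(-1) + 2*(5)*conj(-1) + 3*(-4)*conj(0) + 3*(2)*conj(0)]
      = (1/12)[(16) + (-4) + (-2) + (-10) + (0) + (0)] = 0/12 = 0
Dimension check: dim(rho) = sum (mult * dim) = 1*1 + 2*1 + 0*1 + 3*1 + 1*2 + 0*2 = 8 = chi_rho(e) = 8.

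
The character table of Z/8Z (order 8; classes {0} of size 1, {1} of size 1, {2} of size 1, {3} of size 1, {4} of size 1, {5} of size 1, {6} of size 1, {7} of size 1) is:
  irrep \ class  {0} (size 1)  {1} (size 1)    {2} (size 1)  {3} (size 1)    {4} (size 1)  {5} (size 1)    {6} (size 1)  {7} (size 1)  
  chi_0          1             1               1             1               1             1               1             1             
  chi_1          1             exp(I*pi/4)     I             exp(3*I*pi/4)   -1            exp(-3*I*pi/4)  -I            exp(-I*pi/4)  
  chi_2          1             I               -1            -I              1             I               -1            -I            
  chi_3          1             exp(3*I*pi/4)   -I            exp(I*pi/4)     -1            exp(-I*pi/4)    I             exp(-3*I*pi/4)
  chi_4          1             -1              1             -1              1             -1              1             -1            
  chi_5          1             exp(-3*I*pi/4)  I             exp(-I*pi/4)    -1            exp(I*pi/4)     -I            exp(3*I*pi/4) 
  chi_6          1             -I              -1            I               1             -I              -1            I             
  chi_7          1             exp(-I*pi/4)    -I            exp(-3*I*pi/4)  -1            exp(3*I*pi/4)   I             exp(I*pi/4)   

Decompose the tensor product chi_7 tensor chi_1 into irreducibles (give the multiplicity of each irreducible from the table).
chi_7 tensor chi_1 = chi_0 (all other irreducibles have multiplicity 0).

Justification: The character of a tensor product is the pointwise product (chi_7 * chi_1)(C) = chi_7(C) * chi_1(C):
  {0}: (1)*(1), {1}: (exp(-I*pi/4))*(exp(I*pi/4)), {2}: (-I)*(I), {3}: (exp(-3*I*pi/4))*(exp(3*I*pi/4)), {4}: (-1)*(-1), {5}: (exp(3*I*pi/4))*(exp(-3*I*pi/4)), {6}: (I)*(-I), {7}: (exp(I*pi/4))*(exp(-I*pi/4))
so (chi_7 * chi_1) takes values
  {0} -> 1, {1} -> 1, {2} -> 1, {3} -> 1, {4} -> 1, {5} -> 1, {6} -> 1, {7} -> 1.
Now take the inner product of this character with each irreducible chi from the table, <chi_7*chi_1, chi> = (1/8) sum_C |C| (chi_7*chi_1)(C) conj(chi(C)):
  <chi_7*chi_1, chi_0> = (1/8)[1*(1)*conj(1) + 1*(1)*conj(1) + 1*(1)*conj(1) + 1*(1)*conj(1) + 1*(1)*conj(1) + 1*(1)*conj(1) + 1*(1)*conj(1) + 1*(1)*conj(1)]
      = (1/8)[(1) + (1) + (1) + (1) + (1) + (1) + (1) + (1)] = 8/8 = 1
  <chi_7*chi_1, chi_1> = (1/8)[1*(1)*conj(1) + 1*(1)*conj(exp(I*pi/4)) + 1*(1)*conj(I) + 1*(1)*conj(exp(3*I*pi/4)) + 1*(1)*conj(-1) + 1*(1)*conj(exp(-3*I*pi/4)) + 1*(1)*conj(-I) + 1*(1)*conj(exp(-I*pi/4))]
      = (1/8)[(1) + (exp(-I*pi/4)) + (-I) + (exp(-3*I*pi/4)) + (-1) + (exp(3*I*pi/4)) + (I) + (exp(I*pi/4))] = 0/8 = 0
  <chi_7*chi_1, chi_2> = (1/8)[1*(1)*conj(1) + 1*(1)*conj(I) + 1*(1)*conj(-1) + 1*(1)*conj(-I) + 1*(1)*conj(1) + 1*(1)*conj(I) + 1*(1)*conj(-1) + 1*(1)*conj(-I)]
      = (1/8)[(1) + (-I) + (-1) + (I) + (1) + (-I) + (-1) + (I)] = 0/8 = 0
  <chi_7*chi_1, chi_3> = (1/8)[1*(1)*conj(1) + 1*(1)*conj(exp(3*I*pi/4)) + 1*(1)*conj(-I) + 1*(1)*conj(exp(I*pi/4)) + 1*(1)*conj(-1) + 1*(1)*conj(exp(-I*pi/4)) + 1*(1)*conj(I) + 1*(1)*conj(exp(-3*I*pi/4))]
      = (1/8)[(1) + (exp(-3*I*pi/4)) + (I) + (exp(-I*pi/4)) + (-1) + (exp(I*pi/4)) + (-I) + (exp(3*I*pi/4))] = 0/8 = 0
  <chi_7*chi_1, chi_4> = (1/8)[1*(1)*conj(1) + 1*(1)*conj(-1) + 1*(1)*conj(1) + 1*(1)*conj(-1) + 1*(1)*conj(1) + 1*(1)*conj(-1) + 1*(1)*conj(1) + 1*(1)*conj(-1)]
      = (1/8)[(1) + (-1) + (1) + (-1) + (1) + (-1) + (1) + (-1)] = 0/8 = 0
  <chi_7*chi_1, chi_5> = (1/8)[1*(1)*conj(1) + 1*(1)*conj(exp(-3*I*pi/4)) + 1*(1)*conj(I) + 1*(1)*conj(exp(-I*pi/4)) + 1*(1)*conj(-1) + 1*(1)*conj(exp(I*pi/4)) + 1*(1)*conj(-I) + 1*(1)*conj(exp(3*I*pi/4))]
      = (1/8)[(1) + (exp(3*I*pi/4)) + (-I) + (exp(I*pi/4)) + (-1) + (exp(-I*pi/4)) + (I) + (exp(-3*I*pi/4))] = 0/8 = 0
  <chi_7*chi_1, chi_6> = (1/8)[1*(1)*conj(1) + 1*(1)*conj(-I) + 1*(1)*conj(-1) + 1*(1)*conj(I) + 1*(1)*conj(1) + 1*(1)*conj(-I) + 1*(1)*conj(-1) + 1*(1)*conj(I)]
      = (1/8)[(1) + (I) + (-1) + (-I) + (1) + (I) + (-1) + (-I)] = 0/8 = 0
  <chi_7*chi_1, chi_7> = (1/8)[1*(1)*conj(1) + 1*(1)*conj(exp(-I*pi/4)) + 1*(1)*conj(-I) + 1*(1)*conj(exp(-3*I*pi/4)) + 1*(1)*conj(-1) + 1*(1)*conj(exp(3*I*pi/4)) + 1*(1)*conj(I) + 1*(1)*conj(exp(I*pi/4))]
      = (1/8)[(1) + (exp(I*pi/4)) + (I) + (exp(3*I*pi/4)) + (-1) + (exp(-3*I*pi/4)) + (-I) + (exp(-I*pi/4))] = 0/8 = 0
(Exp terms are combined using exp(i*s)*conj(exp(i*t)) = exp(i*(s-t)), and sums of them are collapsed using the identity that for every m > 1 the m distinct m-th roots of unity sum to 0, e.g. 1 + exp(2*I*pi/3) + exp(-2*I*pi/3) = 0.)
Hence the multiplicities are chi_0: 1. Dimension check: dim(chi_7)*dim(chi_1) = 1*1 = 1 and sum (mult * dim) = 1*1 = 1.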